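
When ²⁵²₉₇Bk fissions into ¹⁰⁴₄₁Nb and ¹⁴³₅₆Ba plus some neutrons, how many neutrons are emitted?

Conserve mass number: 252 = 104 + 143 + k, so k = 252 − 247 = 5.
Check atomic number: 97 = 41 + 56 + 0 = 97. ✓

5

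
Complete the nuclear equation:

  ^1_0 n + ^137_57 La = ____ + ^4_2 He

Conserve mass number: 1 + 137 = A + 4, so A = 134.
Conserve atomic number: 0 + 57 = Z + 2, so Z = 55.
Z = 55 is caesium, so the species is ^134_55 Cs.

Cs-134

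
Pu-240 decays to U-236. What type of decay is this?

alpha decay

ΔA = 236 − 240 = -4; ΔZ = 92 − 94 = -2.
A drops by 4 and Z drops by 2 — the signature of alpha emission.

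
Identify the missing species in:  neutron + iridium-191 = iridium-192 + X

gamma ray

Conserve mass number: 1 + 191 = 192 + A, so A = 0.
Conserve atomic number: 0 + 77 = 77 + Z, so Z = 0.
A = 0 and Z = 0 is γ — a gamma ray.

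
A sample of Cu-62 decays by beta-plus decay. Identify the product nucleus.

Ni-62

Beta-plus decay: mass number changes by +0, atomic number by -1.
A: 62 = 62; Z: 29 − 1 = 28.
Z = 28 is nickel, so the daughter is Ni-62.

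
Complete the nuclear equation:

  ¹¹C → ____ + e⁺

B-11

Conserve mass number: 11 = A + 0, so A = 11.
Conserve atomic number: 6 = Z + 1, so Z = 5.
Z = 5 is boron, so the species is ¹¹B.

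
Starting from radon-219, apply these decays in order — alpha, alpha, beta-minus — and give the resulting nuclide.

Bi-211

Start: (A, Z) = (219, 86).
After α: (215, 84).
After α: (211, 82).
After β⁻: (211, 83).
Z = 83 is bismuth.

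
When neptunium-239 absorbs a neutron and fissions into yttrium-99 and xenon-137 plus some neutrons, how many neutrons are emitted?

4

Conserve mass number: 240 = 99 + 137 + k, so k = 240 − 236 = 4.
Check atomic number: 93 = 39 + 54 + 0 = 93. ✓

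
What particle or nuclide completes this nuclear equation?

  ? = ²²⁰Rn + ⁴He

Conserve mass number: A = 220 + 4, so A = 224.
Conserve atomic number: Z = 86 + 2, so Z = 88.
Z = 88 is radium, so the species is ²²⁴Ra.

Ra-224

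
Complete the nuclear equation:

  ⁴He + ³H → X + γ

Li-7

Conserve mass number: 4 + 3 = A + 0, so A = 7.
Conserve atomic number: 2 + 1 = Z + 0, so Z = 3.
Z = 3 is lithium, so the species is ⁷Li.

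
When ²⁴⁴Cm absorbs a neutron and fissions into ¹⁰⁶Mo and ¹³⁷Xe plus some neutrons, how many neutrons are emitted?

2

Conserve mass number: 245 = 106 + 137 + k, so k = 245 − 243 = 2.
Check atomic number: 96 = 42 + 54 + 0 = 96. ✓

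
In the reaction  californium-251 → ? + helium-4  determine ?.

Cm-247

Conserve mass number: 251 = A + 4, so A = 247.
Conserve atomic number: 98 = Z + 2, so Z = 96.
Z = 96 is curium, so the species is curium-247.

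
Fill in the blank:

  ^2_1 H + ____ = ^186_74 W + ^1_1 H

Conserve mass number: 2 + A = 186 + 1, so A = 185.
Conserve atomic number: 1 + Z = 74 + 1, so Z = 74.
Z = 74 is tungsten, so the species is ^185_74 W.

W-185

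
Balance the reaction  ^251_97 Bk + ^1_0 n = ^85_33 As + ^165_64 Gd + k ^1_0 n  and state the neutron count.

Conserve mass number: 252 = 85 + 165 + k, so k = 252 − 250 = 2.
Check atomic number: 97 = 33 + 64 + 0 = 97. ✓

2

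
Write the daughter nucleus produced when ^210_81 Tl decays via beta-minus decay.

Beta-minus decay: mass number changes by +0, atomic number by +1.
A: 210 = 210; Z: 81 + 1 = 82.
Z = 82 is lead, so the daughter is ^210_82 Pb.

Pb-210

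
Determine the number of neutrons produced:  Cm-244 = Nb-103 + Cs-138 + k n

3

Conserve mass number: 244 = 103 + 138 + k, so k = 244 − 241 = 3.
Check atomic number: 96 = 41 + 55 + 0 = 96. ✓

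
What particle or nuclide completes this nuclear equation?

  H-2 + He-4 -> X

Li-6

Conserve mass number: 2 + 4 = A, so A = 6.
Conserve atomic number: 1 + 2 = Z, so Z = 3.
Z = 3 is lithium, so the species is Li-6.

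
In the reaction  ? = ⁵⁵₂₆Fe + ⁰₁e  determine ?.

Conserve mass number: A = 55 + 0, so A = 55.
Conserve atomic number: Z = 26 + 1, so Z = 27.
Z = 27 is cobalt, so the species is ⁵⁵₂₇Co.

Co-55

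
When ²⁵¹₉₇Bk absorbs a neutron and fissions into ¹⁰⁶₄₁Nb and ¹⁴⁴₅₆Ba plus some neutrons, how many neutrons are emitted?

Conserve mass number: 252 = 106 + 144 + k, so k = 252 − 250 = 2.
Check atomic number: 97 = 41 + 56 + 0 = 97. ✓

2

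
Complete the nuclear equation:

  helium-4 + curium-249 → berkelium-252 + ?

proton

Conserve mass number: 4 + 249 = 252 + A, so A = 1.
Conserve atomic number: 2 + 96 = 97 + Z, so Z = 1.
A = 1 and Z = 1 is hydrogen-1 — a proton.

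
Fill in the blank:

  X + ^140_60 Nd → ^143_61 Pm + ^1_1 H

Conserve mass number: A + 140 = 143 + 1, so A = 4.
Conserve atomic number: Z + 60 = 61 + 1, so Z = 2.
A = 4 and Z = 2 is ^4_2 He — an alpha particle.

alpha particle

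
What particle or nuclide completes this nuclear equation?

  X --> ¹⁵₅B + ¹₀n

Conserve mass number: A = 15 + 1, so A = 16.
Conserve atomic number: Z = 5 + 0, so Z = 5.
Z = 5 is boron, so the species is ¹⁶₅B.

B-16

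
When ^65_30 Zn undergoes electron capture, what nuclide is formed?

Cu-65

Electron capture: mass number changes by +0, atomic number by -1.
A: 65 = 65; Z: 30 − 1 = 29.
Z = 29 is copper, so the daughter is ^65_29 Cu.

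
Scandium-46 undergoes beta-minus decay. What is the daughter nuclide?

Ti-46

Beta-minus decay: mass number changes by +0, atomic number by +1.
A: 46 = 46; Z: 21 + 1 = 22.
Z = 22 is titanium, so the daughter is titanium-46.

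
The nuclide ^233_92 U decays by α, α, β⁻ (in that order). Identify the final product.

Start: (A, Z) = (233, 92).
After α: (229, 90).
After α: (225, 88).
After β⁻: (225, 89).
Z = 89 is actinium.

Ac-225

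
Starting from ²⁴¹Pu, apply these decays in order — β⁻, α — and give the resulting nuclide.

Start: (A, Z) = (241, 94).
After β⁻: (241, 95).
After α: (237, 93).
Z = 93 is neptunium.

Np-237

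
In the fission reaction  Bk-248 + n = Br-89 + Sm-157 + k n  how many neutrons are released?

3

Conserve mass number: 249 = 89 + 157 + k, so k = 249 − 246 = 3.
Check atomic number: 97 = 35 + 62 + 0 = 97. ✓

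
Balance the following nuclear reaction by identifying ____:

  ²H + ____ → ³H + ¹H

deuteron

Conserve mass number: 2 + A = 3 + 1, so A = 2.
Conserve atomic number: 1 + Z = 1 + 1, so Z = 1.
A = 2 and Z = 1 is ²H — a deuteron.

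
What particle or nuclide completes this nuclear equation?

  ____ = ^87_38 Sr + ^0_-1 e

Rb-87

Conserve mass number: A = 87 + 0, so A = 87.
Conserve atomic number: Z = 38 − 1, so Z = 37.
Z = 37 is rubidium, so the species is ^87_37 Rb.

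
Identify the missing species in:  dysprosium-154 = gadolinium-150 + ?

alpha particle

Conserve mass number: 154 = 150 + A, so A = 4.
Conserve atomic number: 66 = 64 + Z, so Z = 2.
A = 4 and Z = 2 is helium-4 — an alpha particle.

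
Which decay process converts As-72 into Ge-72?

ΔA = 72 − 72 = 0; ΔZ = 32 − 33 = -1.
A is unchanged and Z drops by 1 — a proton has become a neutron (β⁺ emission or electron capture).

beta-plus decay or electron capture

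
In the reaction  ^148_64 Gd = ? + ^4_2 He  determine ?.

Sm-144

Conserve mass number: 148 = A + 4, so A = 144.
Conserve atomic number: 64 = Z + 2, so Z = 62.
Z = 62 is samarium, so the species is ^144_62 Sm.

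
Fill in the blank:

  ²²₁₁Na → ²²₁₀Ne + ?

Conserve mass number: 22 = 22 + A, so A = 0.
Conserve atomic number: 11 = 10 + Z, so Z = 1.
A = 0 and Z = 1 is ⁰₁e — a positron.

positron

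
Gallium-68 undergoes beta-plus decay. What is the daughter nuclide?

Zn-68

Beta-plus decay: mass number changes by +0, atomic number by -1.
A: 68 = 68; Z: 31 − 1 = 30.
Z = 30 is zinc, so the daughter is zinc-68.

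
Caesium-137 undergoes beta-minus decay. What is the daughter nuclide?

Beta-minus decay: mass number changes by +0, atomic number by +1.
A: 137 = 137; Z: 55 + 1 = 56.
Z = 56 is barium, so the daughter is barium-137.

Ba-137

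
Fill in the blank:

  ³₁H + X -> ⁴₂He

Conserve mass number: 3 + A = 4, so A = 1.
Conserve atomic number: 1 + Z = 2, so Z = 1.
A = 1 and Z = 1 is ¹₁H — a proton.

proton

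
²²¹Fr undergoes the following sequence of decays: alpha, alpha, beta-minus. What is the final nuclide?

Start: (A, Z) = (221, 87).
After α: (217, 85).
After α: (213, 83).
After β⁻: (213, 84).
Z = 84 is polonium.

Po-213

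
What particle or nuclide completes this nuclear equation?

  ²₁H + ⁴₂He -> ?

Conserve mass number: 2 + 4 = A, so A = 6.
Conserve atomic number: 1 + 2 = Z, so Z = 3.
Z = 3 is lithium, so the species is ⁶₃Li.

Li-6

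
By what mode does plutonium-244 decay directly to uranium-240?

ΔA = 240 − 244 = -4; ΔZ = 92 − 94 = -2.
A drops by 4 and Z drops by 2 — the signature of alpha emission.

alpha decay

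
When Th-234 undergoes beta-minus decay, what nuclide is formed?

Beta-minus decay: mass number changes by +0, atomic number by +1.
A: 234 = 234; Z: 90 + 1 = 91.
Z = 91 is protactinium, so the daughter is Pa-234.

Pa-234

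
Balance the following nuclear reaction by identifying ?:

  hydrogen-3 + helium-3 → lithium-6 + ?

gamma ray

Conserve mass number: 3 + 3 = 6 + A, so A = 0.
Conserve atomic number: 1 + 2 = 3 + Z, so Z = 0.
A = 0 and Z = 0 is γ — a gamma ray.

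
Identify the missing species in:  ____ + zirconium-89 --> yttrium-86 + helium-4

Conserve mass number: A + 89 = 86 + 4, so A = 1.
Conserve atomic number: Z + 40 = 39 + 2, so Z = 1.
A = 1 and Z = 1 is hydrogen-1 — a proton.

proton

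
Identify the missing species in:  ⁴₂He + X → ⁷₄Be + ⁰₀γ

Conserve mass number: 4 + A = 7 + 0, so A = 3.
Conserve atomic number: 2 + Z = 4 + 0, so Z = 2.
Z = 2 is helium, so the species is ³₂He.

He-3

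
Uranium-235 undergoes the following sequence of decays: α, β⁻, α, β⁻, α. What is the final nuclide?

Ra-223

Start: (A, Z) = (235, 92).
After α: (231, 90).
After β⁻: (231, 91).
After α: (227, 89).
After β⁻: (227, 90).
After α: (223, 88).
Z = 88 is radium.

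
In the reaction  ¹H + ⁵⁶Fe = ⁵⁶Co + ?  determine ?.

Conserve mass number: 1 + 56 = 56 + A, so A = 1.
Conserve atomic number: 1 + 26 = 27 + Z, so Z = 0.
A = 1 and Z = 0 is ¹n — a neutron.

neutron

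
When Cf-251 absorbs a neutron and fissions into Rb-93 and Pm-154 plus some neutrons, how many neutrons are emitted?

5

Conserve mass number: 252 = 93 + 154 + k, so k = 252 − 247 = 5.
Check atomic number: 98 = 37 + 61 + 0 = 98. ✓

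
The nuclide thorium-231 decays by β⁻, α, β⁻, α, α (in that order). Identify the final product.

Rn-219

Start: (A, Z) = (231, 90).
After β⁻: (231, 91).
After α: (227, 89).
After β⁻: (227, 90).
After α: (223, 88).
After α: (219, 86).
Z = 86 is radon.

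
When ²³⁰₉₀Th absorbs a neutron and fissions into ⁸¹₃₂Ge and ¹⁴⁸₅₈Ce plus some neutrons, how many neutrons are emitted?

Conserve mass number: 231 = 81 + 148 + k, so k = 231 − 229 = 2.
Check atomic number: 90 = 32 + 58 + 0 = 90. ✓

2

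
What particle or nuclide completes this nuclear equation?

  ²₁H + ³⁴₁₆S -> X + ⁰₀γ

Conserve mass number: 2 + 34 = A + 0, so A = 36.
Conserve atomic number: 1 + 16 = Z + 0, so Z = 17.
Z = 17 is chlorine, so the species is ³⁶₁₇Cl.

Cl-36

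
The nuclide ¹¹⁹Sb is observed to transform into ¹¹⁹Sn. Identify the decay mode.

ΔA = 119 − 119 = 0; ΔZ = 50 − 51 = -1.
A is unchanged and Z drops by 1 — a proton has become a neutron (β⁺ emission or electron capture).

beta-plus decay or electron capture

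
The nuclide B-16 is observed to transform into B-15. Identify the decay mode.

neutron emission

ΔA = 15 − 16 = -1; ΔZ = 5 − 5 = +0.
A drops by 1 with Z unchanged — a neutron was emitted.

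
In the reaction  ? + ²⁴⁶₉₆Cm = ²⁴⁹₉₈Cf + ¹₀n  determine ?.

Conserve mass number: A + 246 = 249 + 1, so A = 4.
Conserve atomic number: Z + 96 = 98 + 0, so Z = 2.
A = 4 and Z = 2 is ⁴₂He — an alpha particle.

alpha particle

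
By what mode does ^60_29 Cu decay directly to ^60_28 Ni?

ΔA = 60 − 60 = 0; ΔZ = 28 − 29 = -1.
A is unchanged and Z drops by 1 — a proton has become a neutron (β⁺ emission or electron capture).

beta-plus decay or electron capture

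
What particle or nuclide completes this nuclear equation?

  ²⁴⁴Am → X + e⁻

Conserve mass number: 244 = A + 0, so A = 244.
Conserve atomic number: 95 = Z − 1, so Z = 96.
Z = 96 is curium, so the species is ²⁴⁴Cm.

Cm-244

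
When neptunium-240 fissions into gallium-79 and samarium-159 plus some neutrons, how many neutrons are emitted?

2

Conserve mass number: 240 = 79 + 159 + k, so k = 240 − 238 = 2.
Check atomic number: 93 = 31 + 62 + 0 = 93. ✓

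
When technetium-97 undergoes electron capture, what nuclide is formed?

Electron capture: mass number changes by +0, atomic number by -1.
A: 97 = 97; Z: 43 − 1 = 42.
Z = 42 is molybdenum, so the daughter is molybdenum-97.

Mo-97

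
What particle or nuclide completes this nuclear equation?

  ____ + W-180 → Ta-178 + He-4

deuteron

Conserve mass number: A + 180 = 178 + 4, so A = 2.
Conserve atomic number: Z + 74 = 73 + 2, so Z = 1.
A = 2 and Z = 1 is H-2 — a deuteron.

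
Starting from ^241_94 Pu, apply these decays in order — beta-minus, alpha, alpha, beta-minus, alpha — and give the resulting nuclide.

Th-229

Start: (A, Z) = (241, 94).
After β⁻: (241, 95).
After α: (237, 93).
After α: (233, 91).
After β⁻: (233, 92).
After α: (229, 90).
Z = 90 is thorium.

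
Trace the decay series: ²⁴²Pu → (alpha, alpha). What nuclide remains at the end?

Start: (A, Z) = (242, 94).
After α: (238, 92).
After α: (234, 90).
Z = 90 is thorium.

Th-234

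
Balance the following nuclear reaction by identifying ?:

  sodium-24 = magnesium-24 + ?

Conserve mass number: 24 = 24 + A, so A = 0.
Conserve atomic number: 11 = 12 + Z, so Z = -1.
A = 0 and Z = -1 is e⁻ — a beta-minus particle.

beta-minus particle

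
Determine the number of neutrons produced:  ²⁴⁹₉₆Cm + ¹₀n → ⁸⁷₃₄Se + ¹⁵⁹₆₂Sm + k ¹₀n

4

Conserve mass number: 250 = 87 + 159 + k, so k = 250 − 246 = 4.
Check atomic number: 96 = 34 + 62 + 0 = 96. ✓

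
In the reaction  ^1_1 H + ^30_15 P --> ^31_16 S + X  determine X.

Conserve mass number: 1 + 30 = 31 + A, so A = 0.
Conserve atomic number: 1 + 15 = 16 + Z, so Z = 0.
A = 0 and Z = 0 is ^0_0 γ — a gamma ray.

gamma ray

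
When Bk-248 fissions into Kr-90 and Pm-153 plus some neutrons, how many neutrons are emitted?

5

Conserve mass number: 248 = 90 + 153 + k, so k = 248 − 243 = 5.
Check atomic number: 97 = 36 + 61 + 0 = 97. ✓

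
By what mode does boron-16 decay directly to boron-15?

ΔA = 15 − 16 = -1; ΔZ = 5 − 5 = +0.
A drops by 1 with Z unchanged — a neutron was emitted.

neutron emission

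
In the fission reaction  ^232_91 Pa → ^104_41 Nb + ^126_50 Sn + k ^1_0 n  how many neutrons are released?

Conserve mass number: 232 = 104 + 126 + k, so k = 232 − 230 = 2.
Check atomic number: 91 = 41 + 50 + 0 = 91. ✓

2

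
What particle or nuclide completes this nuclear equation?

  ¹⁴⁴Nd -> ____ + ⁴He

Ce-140

Conserve mass number: 144 = A + 4, so A = 140.
Conserve atomic number: 60 = Z + 2, so Z = 58.
Z = 58 is cerium, so the species is ¹⁴⁰Ce.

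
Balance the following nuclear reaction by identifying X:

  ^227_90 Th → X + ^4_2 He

Ra-223

Conserve mass number: 227 = A + 4, so A = 223.
Conserve atomic number: 90 = Z + 2, so Z = 88.
Z = 88 is radium, so the species is ^223_88 Ra.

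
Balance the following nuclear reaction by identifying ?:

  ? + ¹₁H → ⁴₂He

Conserve mass number: A + 1 = 4, so A = 3.
Conserve atomic number: Z + 1 = 2, so Z = 1.
A = 3 and Z = 1 is ³₁H — a triton.

triton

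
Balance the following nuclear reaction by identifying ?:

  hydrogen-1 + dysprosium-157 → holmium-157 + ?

Conserve mass number: 1 + 157 = 157 + A, so A = 1.
Conserve atomic number: 1 + 66 = 67 + Z, so Z = 0.
A = 1 and Z = 0 is neutron — a neutron.

neutron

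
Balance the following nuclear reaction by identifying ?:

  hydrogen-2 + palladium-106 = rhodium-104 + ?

alpha particle

Conserve mass number: 2 + 106 = 104 + A, so A = 4.
Conserve atomic number: 1 + 46 = 45 + Z, so Z = 2.
A = 4 and Z = 2 is helium-4 — an alpha particle.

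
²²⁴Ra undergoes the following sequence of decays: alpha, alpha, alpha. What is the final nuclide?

Start: (A, Z) = (224, 88).
After α: (220, 86).
After α: (216, 84).
After α: (212, 82).
Z = 82 is lead.

Pb-212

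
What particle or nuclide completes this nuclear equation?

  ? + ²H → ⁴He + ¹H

He-3

Conserve mass number: A + 2 = 4 + 1, so A = 3.
Conserve atomic number: Z + 1 = 2 + 1, so Z = 2.
Z = 2 is helium, so the species is ³He.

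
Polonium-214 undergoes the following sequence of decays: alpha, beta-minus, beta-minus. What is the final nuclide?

Start: (A, Z) = (214, 84).
After α: (210, 82).
After β⁻: (210, 83).
After β⁻: (210, 84).
Z = 84 is polonium.

Po-210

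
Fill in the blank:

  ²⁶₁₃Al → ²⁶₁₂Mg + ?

positron

Conserve mass number: 26 = 26 + A, so A = 0.
Conserve atomic number: 13 = 12 + Z, so Z = 1.
A = 0 and Z = 1 is ⁰₁e — a positron.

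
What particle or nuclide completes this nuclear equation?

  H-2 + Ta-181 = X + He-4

Conserve mass number: 2 + 181 = A + 4, so A = 179.
Conserve atomic number: 1 + 73 = Z + 2, so Z = 72.
Z = 72 is hafnium, so the species is Hf-179.

Hf-179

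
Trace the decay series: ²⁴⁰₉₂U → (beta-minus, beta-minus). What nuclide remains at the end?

Pu-240

Start: (A, Z) = (240, 92).
After β⁻: (240, 93).
After β⁻: (240, 94).
Z = 94 is plutonium.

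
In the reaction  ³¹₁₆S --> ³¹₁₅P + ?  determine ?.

Conserve mass number: 31 = 31 + A, so A = 0.
Conserve atomic number: 16 = 15 + Z, so Z = 1.
A = 0 and Z = 1 is ⁰₁e — a positron.

positron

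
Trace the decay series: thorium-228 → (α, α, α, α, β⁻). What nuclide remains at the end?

Bi-212

Start: (A, Z) = (228, 90).
After α: (224, 88).
After α: (220, 86).
After α: (216, 84).
After α: (212, 82).
After β⁻: (212, 83).
Z = 83 is bismuth.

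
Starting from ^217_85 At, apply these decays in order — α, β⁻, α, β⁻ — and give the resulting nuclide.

Start: (A, Z) = (217, 85).
After α: (213, 83).
After β⁻: (213, 84).
After α: (209, 82).
After β⁻: (209, 83).
Z = 83 is bismuth.

Bi-209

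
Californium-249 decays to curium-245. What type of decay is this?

ΔA = 245 − 249 = -4; ΔZ = 96 − 98 = -2.
A drops by 4 and Z drops by 2 — the signature of alpha emission.

alpha decay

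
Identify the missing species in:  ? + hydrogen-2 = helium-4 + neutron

triton

Conserve mass number: A + 2 = 4 + 1, so A = 3.
Conserve atomic number: Z + 1 = 2 + 0, so Z = 1.
A = 3 and Z = 1 is hydrogen-3 — a triton.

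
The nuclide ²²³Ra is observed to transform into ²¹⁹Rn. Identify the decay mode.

alpha decay

ΔA = 219 − 223 = -4; ΔZ = 86 − 88 = -2.
A drops by 4 and Z drops by 2 — the signature of alpha emission.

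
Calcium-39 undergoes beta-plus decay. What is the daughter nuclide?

Beta-plus decay: mass number changes by +0, atomic number by -1.
A: 39 = 39; Z: 20 − 1 = 19.
Z = 19 is potassium, so the daughter is potassium-39.

K-39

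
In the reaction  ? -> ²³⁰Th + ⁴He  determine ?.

Conserve mass number: A = 230 + 4, so A = 234.
Conserve atomic number: Z = 90 + 2, so Z = 92.
Z = 92 is uranium, so the species is ²³⁴U.

U-234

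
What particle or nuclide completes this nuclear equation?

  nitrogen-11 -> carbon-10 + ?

Conserve mass number: 11 = 10 + A, so A = 1.
Conserve atomic number: 7 = 6 + Z, so Z = 1.
A = 1 and Z = 1 is hydrogen-1 — a proton.

proton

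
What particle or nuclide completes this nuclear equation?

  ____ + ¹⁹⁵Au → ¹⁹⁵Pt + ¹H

neutron

Conserve mass number: A + 195 = 195 + 1, so A = 1.
Conserve atomic number: Z + 79 = 78 + 1, so Z = 0.
A = 1 and Z = 0 is ¹n — a neutron.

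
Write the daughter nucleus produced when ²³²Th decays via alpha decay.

Alpha decay: mass number changes by -4, atomic number by -2.
A: 232 − 4 = 228; Z: 90 − 2 = 88.
Z = 88 is radium, so the daughter is ²²⁸Ra.

Ra-228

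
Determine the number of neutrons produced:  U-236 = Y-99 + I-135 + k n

Conserve mass number: 236 = 99 + 135 + k, so k = 236 − 234 = 2.
Check atomic number: 92 = 39 + 53 + 0 = 92. ✓

2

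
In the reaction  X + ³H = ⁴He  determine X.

Conserve mass number: A + 3 = 4, so A = 1.
Conserve atomic number: Z + 1 = 2, so Z = 1.
A = 1 and Z = 1 is ¹H — a proton.

proton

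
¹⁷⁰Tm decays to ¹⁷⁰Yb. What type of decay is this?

beta-minus decay

ΔA = 170 − 170 = 0; ΔZ = 70 − 69 = +1.
A is unchanged and Z rises by 1 — a neutron has become a proton (β⁻ decay).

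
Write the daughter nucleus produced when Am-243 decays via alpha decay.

Alpha decay: mass number changes by -4, atomic number by -2.
A: 243 − 4 = 239; Z: 95 − 2 = 93.
Z = 93 is neptunium, so the daughter is Np-239.

Np-239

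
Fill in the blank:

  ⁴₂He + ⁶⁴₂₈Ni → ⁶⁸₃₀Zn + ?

Conserve mass number: 4 + 64 = 68 + A, so A = 0.
Conserve atomic number: 2 + 28 = 30 + Z, so Z = 0.
A = 0 and Z = 0 is ⁰₀γ — a gamma ray.

gamma ray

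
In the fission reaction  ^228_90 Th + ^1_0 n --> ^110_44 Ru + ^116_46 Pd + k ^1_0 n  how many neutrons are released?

3

Conserve mass number: 229 = 110 + 116 + k, so k = 229 − 226 = 3.
Check atomic number: 90 = 44 + 46 + 0 = 90. ✓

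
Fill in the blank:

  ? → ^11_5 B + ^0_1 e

Conserve mass number: A = 11 + 0, so A = 11.
Conserve atomic number: Z = 5 + 1, so Z = 6.
Z = 6 is carbon, so the species is ^11_6 C.

C-11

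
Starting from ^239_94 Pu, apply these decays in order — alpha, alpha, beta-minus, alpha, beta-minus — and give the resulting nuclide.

Start: (A, Z) = (239, 94).
After α: (235, 92).
After α: (231, 90).
After β⁻: (231, 91).
After α: (227, 89).
After β⁻: (227, 90).
Z = 90 is thorium.

Th-227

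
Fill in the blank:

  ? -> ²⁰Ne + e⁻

Conserve mass number: A = 20 + 0, so A = 20.
Conserve atomic number: Z = 10 − 1, so Z = 9.
Z = 9 is fluorine, so the species is ²⁰F.

F-20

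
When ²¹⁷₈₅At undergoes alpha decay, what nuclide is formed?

Alpha decay: mass number changes by -4, atomic number by -2.
A: 217 − 4 = 213; Z: 85 − 2 = 83.
Z = 83 is bismuth, so the daughter is ²¹³₈₃Bi.

Bi-213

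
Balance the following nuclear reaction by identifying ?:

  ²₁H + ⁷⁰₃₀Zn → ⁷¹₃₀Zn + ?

Conserve mass number: 2 + 70 = 71 + A, so A = 1.
Conserve atomic number: 1 + 30 = 30 + Z, so Z = 1.
A = 1 and Z = 1 is ¹₁H — a proton.

proton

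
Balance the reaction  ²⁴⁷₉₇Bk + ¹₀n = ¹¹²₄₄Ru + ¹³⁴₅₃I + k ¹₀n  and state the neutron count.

2

Conserve mass number: 248 = 112 + 134 + k, so k = 248 − 246 = 2.
Check atomic number: 97 = 44 + 53 + 0 = 97. ✓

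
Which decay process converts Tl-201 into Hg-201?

beta-plus decay or electron capture

ΔA = 201 − 201 = 0; ΔZ = 80 − 81 = -1.
A is unchanged and Z drops by 1 — a proton has become a neutron (β⁺ emission or electron capture).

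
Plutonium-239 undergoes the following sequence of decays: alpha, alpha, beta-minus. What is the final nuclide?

Start: (A, Z) = (239, 94).
After α: (235, 92).
After α: (231, 90).
After β⁻: (231, 91).
Z = 91 is protactinium.

Pa-231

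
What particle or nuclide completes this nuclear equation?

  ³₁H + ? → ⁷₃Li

Conserve mass number: 3 + A = 7, so A = 4.
Conserve atomic number: 1 + Z = 3, so Z = 2.
A = 4 and Z = 2 is ⁴₂He — an alpha particle.

alpha particle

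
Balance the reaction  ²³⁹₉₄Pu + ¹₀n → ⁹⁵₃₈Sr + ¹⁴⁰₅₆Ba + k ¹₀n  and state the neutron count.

5

Conserve mass number: 240 = 95 + 140 + k, so k = 240 − 235 = 5.
Check atomic number: 94 = 38 + 56 + 0 = 94. ✓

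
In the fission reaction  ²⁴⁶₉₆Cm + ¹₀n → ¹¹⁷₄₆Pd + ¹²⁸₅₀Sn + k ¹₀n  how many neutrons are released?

Conserve mass number: 247 = 117 + 128 + k, so k = 247 − 245 = 2.
Check atomic number: 96 = 46 + 50 + 0 = 96. ✓

2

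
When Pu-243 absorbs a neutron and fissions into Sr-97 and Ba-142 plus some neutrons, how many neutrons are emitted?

5

Conserve mass number: 244 = 97 + 142 + k, so k = 244 − 239 = 5.
Check atomic number: 94 = 38 + 56 + 0 = 94. ✓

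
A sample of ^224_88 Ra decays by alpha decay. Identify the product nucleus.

Rn-220

Alpha decay: mass number changes by -4, atomic number by -2.
A: 224 − 4 = 220; Z: 88 − 2 = 86.
Z = 86 is radon, so the daughter is ^220_86 Rn.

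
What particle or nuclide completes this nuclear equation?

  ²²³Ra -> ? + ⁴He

Rn-219

Conserve mass number: 223 = A + 4, so A = 219.
Conserve atomic number: 88 = Z + 2, so Z = 86.
Z = 86 is radon, so the species is ²¹⁹Rn.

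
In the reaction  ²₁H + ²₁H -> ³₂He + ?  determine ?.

Conserve mass number: 2 + 2 = 3 + A, so A = 1.
Conserve atomic number: 1 + 1 = 2 + Z, so Z = 0.
A = 1 and Z = 0 is ¹₀n — a neutron.

neutron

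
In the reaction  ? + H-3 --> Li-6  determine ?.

He-3

Conserve mass number: A + 3 = 6, so A = 3.
Conserve atomic number: Z + 1 = 3, so Z = 2.
Z = 2 is helium, so the species is He-3.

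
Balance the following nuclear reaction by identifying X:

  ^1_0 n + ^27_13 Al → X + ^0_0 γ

Al-28

Conserve mass number: 1 + 27 = A + 0, so A = 28.
Conserve atomic number: 0 + 13 = Z + 0, so Z = 13.
Z = 13 is aluminium, so the species is ^28_13 Al.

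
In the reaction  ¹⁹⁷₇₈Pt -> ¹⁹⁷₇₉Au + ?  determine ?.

beta-minus particle

Conserve mass number: 197 = 197 + A, so A = 0.
Conserve atomic number: 78 = 79 + Z, so Z = -1.
A = 0 and Z = -1 is ⁰₋₁e — a beta-minus particle.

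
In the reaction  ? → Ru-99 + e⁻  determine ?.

Tc-99

Conserve mass number: A = 99 + 0, so A = 99.
Conserve atomic number: Z = 44 − 1, so Z = 43.
Z = 43 is technetium, so the species is Tc-99.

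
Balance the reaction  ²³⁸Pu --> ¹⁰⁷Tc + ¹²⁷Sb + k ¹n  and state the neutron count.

4

Conserve mass number: 238 = 107 + 127 + k, so k = 238 − 234 = 4.
Check atomic number: 94 = 43 + 51 + 0 = 94. ✓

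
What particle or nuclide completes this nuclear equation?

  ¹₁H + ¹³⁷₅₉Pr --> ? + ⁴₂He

Conserve mass number: 1 + 137 = A + 4, so A = 134.
Conserve atomic number: 1 + 59 = Z + 2, so Z = 58.
Z = 58 is cerium, so the species is ¹³⁴₅₈Ce.

Ce-134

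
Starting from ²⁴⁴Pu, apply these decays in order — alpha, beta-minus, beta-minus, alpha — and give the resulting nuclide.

Start: (A, Z) = (244, 94).
After α: (240, 92).
After β⁻: (240, 93).
After β⁻: (240, 94).
After α: (236, 92).
Z = 92 is uranium.

U-236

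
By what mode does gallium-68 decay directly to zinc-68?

beta-plus decay or electron capture

ΔA = 68 − 68 = 0; ΔZ = 30 − 31 = -1.
A is unchanged and Z drops by 1 — a proton has become a neutron (β⁺ emission or electron capture).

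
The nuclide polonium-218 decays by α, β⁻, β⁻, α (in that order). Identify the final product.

Start: (A, Z) = (218, 84).
After α: (214, 82).
After β⁻: (214, 83).
After β⁻: (214, 84).
After α: (210, 82).
Z = 82 is lead.

Pb-210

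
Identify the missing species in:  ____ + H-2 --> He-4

Conserve mass number: A + 2 = 4, so A = 2.
Conserve atomic number: Z + 1 = 2, so Z = 1.
A = 2 and Z = 1 is H-2 — a deuteron.

deuteron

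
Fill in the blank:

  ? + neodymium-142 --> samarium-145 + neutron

alpha particle

Conserve mass number: A + 142 = 145 + 1, so A = 4.
Conserve atomic number: Z + 60 = 62 + 0, so Z = 2.
A = 4 and Z = 2 is helium-4 — an alpha particle.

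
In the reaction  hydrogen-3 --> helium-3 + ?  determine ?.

beta-minus particle

Conserve mass number: 3 = 3 + A, so A = 0.
Conserve atomic number: 1 = 2 + Z, so Z = -1.
A = 0 and Z = -1 is e⁻ — a beta-minus particle.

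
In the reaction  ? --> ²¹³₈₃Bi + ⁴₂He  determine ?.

At-217

Conserve mass number: A = 213 + 4, so A = 217.
Conserve atomic number: Z = 83 + 2, so Z = 85.
Z = 85 is astatine, so the species is ²¹⁷₈₅At.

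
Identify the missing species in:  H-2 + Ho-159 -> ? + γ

Er-161

Conserve mass number: 2 + 159 = A + 0, so A = 161.
Conserve atomic number: 1 + 67 = Z + 0, so Z = 68.
Z = 68 is erbium, so the species is Er-161.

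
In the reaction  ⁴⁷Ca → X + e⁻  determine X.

Sc-47

Conserve mass number: 47 = A + 0, so A = 47.
Conserve atomic number: 20 = Z − 1, so Z = 21.
Z = 21 is scandium, so the species is ⁴⁷Sc.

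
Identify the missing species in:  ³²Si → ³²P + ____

Conserve mass number: 32 = 32 + A, so A = 0.
Conserve atomic number: 14 = 15 + Z, so Z = -1.
A = 0 and Z = -1 is e⁻ — a beta-minus particle.

beta-minus particle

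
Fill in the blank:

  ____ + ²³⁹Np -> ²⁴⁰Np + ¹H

Conserve mass number: A + 239 = 240 + 1, so A = 2.
Conserve atomic number: Z + 93 = 93 + 1, so Z = 1.
A = 2 and Z = 1 is ²H — a deuteron.

deuteron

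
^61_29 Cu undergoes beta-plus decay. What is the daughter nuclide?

Ni-61

Beta-plus decay: mass number changes by +0, atomic number by -1.
A: 61 = 61; Z: 29 − 1 = 28.
Z = 28 is nickel, so the daughter is ^61_28 Ni.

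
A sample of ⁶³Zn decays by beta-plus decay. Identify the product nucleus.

Beta-plus decay: mass number changes by +0, atomic number by -1.
A: 63 = 63; Z: 30 − 1 = 29.
Z = 29 is copper, so the daughter is ⁶³Cu.

Cu-63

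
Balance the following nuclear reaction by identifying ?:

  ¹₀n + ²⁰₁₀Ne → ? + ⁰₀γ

Conserve mass number: 1 + 20 = A + 0, so A = 21.
Conserve atomic number: 0 + 10 = Z + 0, so Z = 10.
Z = 10 is neon, so the species is ²¹₁₀Ne.

Ne-21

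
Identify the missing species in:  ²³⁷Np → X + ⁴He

Pa-233

Conserve mass number: 237 = A + 4, so A = 233.
Conserve atomic number: 93 = Z + 2, so Z = 91.
Z = 91 is protactinium, so the species is ²³³Pa.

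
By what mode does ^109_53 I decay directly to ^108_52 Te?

proton emission

ΔA = 108 − 109 = -1; ΔZ = 52 − 53 = -1.
A drops by 1 and Z drops by 1 — a proton was emitted.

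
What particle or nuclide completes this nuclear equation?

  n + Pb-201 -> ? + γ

Pb-202

Conserve mass number: 1 + 201 = A + 0, so A = 202.
Conserve atomic number: 0 + 82 = Z + 0, so Z = 82.
Z = 82 is lead, so the species is Pb-202.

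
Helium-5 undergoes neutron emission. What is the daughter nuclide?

He-4

Neutron emission: mass number changes by -1, atomic number by +0.
A: 5 − 1 = 4; Z: 2 = 2.
Z = 2 is helium, so the daughter is helium-4.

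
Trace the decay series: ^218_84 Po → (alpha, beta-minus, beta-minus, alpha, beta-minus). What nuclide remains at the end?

Start: (A, Z) = (218, 84).
After α: (214, 82).
After β⁻: (214, 83).
After β⁻: (214, 84).
After α: (210, 82).
After β⁻: (210, 83).
Z = 83 is bismuth.

Bi-210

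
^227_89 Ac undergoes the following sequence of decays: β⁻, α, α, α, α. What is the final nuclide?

Pb-211

Start: (A, Z) = (227, 89).
After β⁻: (227, 90).
After α: (223, 88).
After α: (219, 86).
After α: (215, 84).
After α: (211, 82).
Z = 82 is lead.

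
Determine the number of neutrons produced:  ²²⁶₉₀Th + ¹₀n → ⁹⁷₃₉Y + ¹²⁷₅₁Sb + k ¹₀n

3

Conserve mass number: 227 = 97 + 127 + k, so k = 227 − 224 = 3.
Check atomic number: 90 = 39 + 51 + 0 = 90. ✓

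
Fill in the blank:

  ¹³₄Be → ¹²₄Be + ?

Conserve mass number: 13 = 12 + A, so A = 1.
Conserve atomic number: 4 = 4 + Z, so Z = 0.
A = 1 and Z = 0 is ¹₀n — a neutron.

neutron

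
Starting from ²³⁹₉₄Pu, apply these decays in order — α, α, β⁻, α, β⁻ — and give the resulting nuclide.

Start: (A, Z) = (239, 94).
After α: (235, 92).
After α: (231, 90).
After β⁻: (231, 91).
After α: (227, 89).
After β⁻: (227, 90).
Z = 90 is thorium.

Th-227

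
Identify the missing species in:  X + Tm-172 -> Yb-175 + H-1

Conserve mass number: A + 172 = 175 + 1, so A = 4.
Conserve atomic number: Z + 69 = 70 + 1, so Z = 2.
A = 4 and Z = 2 is He-4 — an alpha particle.

alpha particle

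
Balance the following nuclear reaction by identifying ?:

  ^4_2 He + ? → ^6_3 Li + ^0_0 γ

Conserve mass number: 4 + A = 6 + 0, so A = 2.
Conserve atomic number: 2 + Z = 3 + 0, so Z = 1.
A = 2 and Z = 1 is ^2_1 H — a deuteron.

deuteron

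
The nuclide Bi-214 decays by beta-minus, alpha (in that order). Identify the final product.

Start: (A, Z) = (214, 83).
After β⁻: (214, 84).
After α: (210, 82).
Z = 82 is lead.

Pb-210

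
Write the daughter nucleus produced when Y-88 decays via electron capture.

Sr-88

Electron capture: mass number changes by +0, atomic number by -1.
A: 88 = 88; Z: 39 − 1 = 38.
Z = 38 is strontium, so the daughter is Sr-88.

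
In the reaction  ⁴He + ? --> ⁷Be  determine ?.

Conserve mass number: 4 + A = 7, so A = 3.
Conserve atomic number: 2 + Z = 4, so Z = 2.
Z = 2 is helium, so the species is ³He.

He-3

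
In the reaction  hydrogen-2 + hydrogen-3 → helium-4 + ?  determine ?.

Conserve mass number: 2 + 3 = 4 + A, so A = 1.
Conserve atomic number: 1 + 1 = 2 + Z, so Z = 0.
A = 1 and Z = 0 is neutron — a neutron.

neutron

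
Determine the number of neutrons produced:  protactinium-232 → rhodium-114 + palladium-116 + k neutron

2

Conserve mass number: 232 = 114 + 116 + k, so k = 232 − 230 = 2.
Check atomic number: 91 = 45 + 46 + 0 = 91. ✓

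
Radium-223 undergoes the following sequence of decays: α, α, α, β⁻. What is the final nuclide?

Bi-211

Start: (A, Z) = (223, 88).
After α: (219, 86).
After α: (215, 84).
After α: (211, 82).
After β⁻: (211, 83).
Z = 83 is bismuth.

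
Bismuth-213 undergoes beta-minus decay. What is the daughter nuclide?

Beta-minus decay: mass number changes by +0, atomic number by +1.
A: 213 = 213; Z: 83 + 1 = 84.
Z = 84 is polonium, so the daughter is polonium-213.

Po-213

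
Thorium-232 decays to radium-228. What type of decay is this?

alpha decay

ΔA = 228 − 232 = -4; ΔZ = 88 − 90 = -2.
A drops by 4 and Z drops by 2 — the signature of alpha emission.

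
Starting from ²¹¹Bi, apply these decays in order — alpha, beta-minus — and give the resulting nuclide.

Pb-207

Start: (A, Z) = (211, 83).
After α: (207, 81).
After β⁻: (207, 82).
Z = 82 is lead.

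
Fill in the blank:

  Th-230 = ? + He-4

Conserve mass number: 230 = A + 4, so A = 226.
Conserve atomic number: 90 = Z + 2, so Z = 88.
Z = 88 is radium, so the species is Ra-226.

Ra-226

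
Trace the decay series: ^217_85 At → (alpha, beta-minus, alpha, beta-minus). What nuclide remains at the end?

Bi-209

Start: (A, Z) = (217, 85).
After α: (213, 83).
After β⁻: (213, 84).
After α: (209, 82).
After β⁻: (209, 83).
Z = 83 is bismuth.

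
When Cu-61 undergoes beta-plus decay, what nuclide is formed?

Beta-plus decay: mass number changes by +0, atomic number by -1.
A: 61 = 61; Z: 29 − 1 = 28.
Z = 28 is nickel, so the daughter is Ni-61.

Ni-61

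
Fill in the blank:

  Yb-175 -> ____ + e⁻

Lu-175

Conserve mass number: 175 = A + 0, so A = 175.
Conserve atomic number: 70 = Z − 1, so Z = 71.
Z = 71 is lutetium, so the species is Lu-175.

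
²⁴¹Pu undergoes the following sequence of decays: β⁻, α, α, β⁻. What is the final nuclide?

Start: (A, Z) = (241, 94).
After β⁻: (241, 95).
After α: (237, 93).
After α: (233, 91).
After β⁻: (233, 92).
Z = 92 is uranium.

U-233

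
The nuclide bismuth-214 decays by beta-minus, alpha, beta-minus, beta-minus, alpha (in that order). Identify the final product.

Pb-206

Start: (A, Z) = (214, 83).
After β⁻: (214, 84).
After α: (210, 82).
After β⁻: (210, 83).
After β⁻: (210, 84).
After α: (206, 82).
Z = 82 is lead.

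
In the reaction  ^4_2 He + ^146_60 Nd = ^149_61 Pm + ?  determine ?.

proton

Conserve mass number: 4 + 146 = 149 + A, so A = 1.
Conserve atomic number: 2 + 60 = 61 + Z, so Z = 1.
A = 1 and Z = 1 is ^1_1 H — a proton.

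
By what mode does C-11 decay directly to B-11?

ΔA = 11 − 11 = 0; ΔZ = 5 − 6 = -1.
A is unchanged and Z drops by 1 — a proton has become a neutron (β⁺ emission or electron capture).

beta-plus decay or electron capture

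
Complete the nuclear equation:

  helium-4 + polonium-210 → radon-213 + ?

neutron

Conserve mass number: 4 + 210 = 213 + A, so A = 1.
Conserve atomic number: 2 + 84 = 86 + Z, so Z = 0.
A = 1 and Z = 0 is neutron — a neutron.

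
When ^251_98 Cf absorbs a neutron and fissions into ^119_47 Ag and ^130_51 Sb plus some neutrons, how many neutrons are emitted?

3

Conserve mass number: 252 = 119 + 130 + k, so k = 252 − 249 = 3.
Check atomic number: 98 = 47 + 51 + 0 = 98. ✓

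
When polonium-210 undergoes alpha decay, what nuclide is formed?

Pb-206

Alpha decay: mass number changes by -4, atomic number by -2.
A: 210 − 4 = 206; Z: 84 − 2 = 82.
Z = 82 is lead, so the daughter is lead-206.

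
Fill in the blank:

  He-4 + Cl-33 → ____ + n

Conserve mass number: 4 + 33 = A + 1, so A = 36.
Conserve atomic number: 2 + 17 = Z + 0, so Z = 19.
Z = 19 is potassium, so the species is K-36.

K-36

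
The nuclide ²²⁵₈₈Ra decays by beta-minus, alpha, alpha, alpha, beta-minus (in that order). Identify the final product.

Po-213

Start: (A, Z) = (225, 88).
After β⁻: (225, 89).
After α: (221, 87).
After α: (217, 85).
After α: (213, 83).
After β⁻: (213, 84).
Z = 84 is polonium.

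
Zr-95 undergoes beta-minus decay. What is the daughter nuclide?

Beta-minus decay: mass number changes by +0, atomic number by +1.
A: 95 = 95; Z: 40 + 1 = 41.
Z = 41 is niobium, so the daughter is Nb-95.

Nb-95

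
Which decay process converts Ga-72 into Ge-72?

ΔA = 72 − 72 = 0; ΔZ = 32 − 31 = +1.
A is unchanged and Z rises by 1 — a neutron has become a proton (β⁻ decay).

beta-minus decay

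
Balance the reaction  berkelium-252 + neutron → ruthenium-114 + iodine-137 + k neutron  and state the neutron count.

2

Conserve mass number: 253 = 114 + 137 + k, so k = 253 − 251 = 2.
Check atomic number: 97 = 44 + 53 + 0 = 97. ✓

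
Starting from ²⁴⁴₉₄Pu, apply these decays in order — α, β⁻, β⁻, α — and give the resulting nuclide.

Start: (A, Z) = (244, 94).
After α: (240, 92).
After β⁻: (240, 93).
After β⁻: (240, 94).
After α: (236, 92).
Z = 92 is uranium.

U-236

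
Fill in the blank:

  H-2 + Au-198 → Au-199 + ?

Conserve mass number: 2 + 198 = 199 + A, so A = 1.
Conserve atomic number: 1 + 79 = 79 + Z, so Z = 1.
A = 1 and Z = 1 is H-1 — a proton.

proton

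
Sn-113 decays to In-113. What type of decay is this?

beta-plus decay or electron capture

ΔA = 113 − 113 = 0; ΔZ = 49 − 50 = -1.
A is unchanged and Z drops by 1 — a proton has become a neutron (β⁺ emission or electron capture).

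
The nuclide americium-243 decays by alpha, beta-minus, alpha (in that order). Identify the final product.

U-235

Start: (A, Z) = (243, 95).
After α: (239, 93).
After β⁻: (239, 94).
After α: (235, 92).
Z = 92 is uranium.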